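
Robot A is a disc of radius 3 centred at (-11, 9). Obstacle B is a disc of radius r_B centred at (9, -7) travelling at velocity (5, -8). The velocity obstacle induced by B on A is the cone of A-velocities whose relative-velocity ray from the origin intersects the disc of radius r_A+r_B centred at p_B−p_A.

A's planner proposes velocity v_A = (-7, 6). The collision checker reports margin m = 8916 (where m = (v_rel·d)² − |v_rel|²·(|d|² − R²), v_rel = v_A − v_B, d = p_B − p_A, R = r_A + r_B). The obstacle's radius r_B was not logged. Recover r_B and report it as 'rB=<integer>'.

m = 8916
d = (20, -16);  v_rel = (-12, 14),  |v_rel|² = 340
v_rel×d = (-12)·(-16) − (14)·(20) = -88
since m = R²·340 − (-88)²:  R² = (7744 + 8916) / 340 = 49
R = √49 = 7  ⇒  r_B = 7 − 3 = 4

rB=4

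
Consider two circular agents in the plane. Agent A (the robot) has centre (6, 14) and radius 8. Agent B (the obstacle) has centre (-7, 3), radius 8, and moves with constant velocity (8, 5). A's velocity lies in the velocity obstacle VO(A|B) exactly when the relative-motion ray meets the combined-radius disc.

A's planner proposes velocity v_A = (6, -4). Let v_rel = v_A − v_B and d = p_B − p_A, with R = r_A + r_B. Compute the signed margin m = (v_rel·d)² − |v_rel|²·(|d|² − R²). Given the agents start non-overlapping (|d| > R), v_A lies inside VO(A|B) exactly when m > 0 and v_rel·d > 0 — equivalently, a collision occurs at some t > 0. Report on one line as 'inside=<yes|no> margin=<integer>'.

d = (-13, -11),  |d|² = 290;  R = 8+8 = 16,  c = 290−16² = 34
v_rel = (-2, -9),  |v_rel|² = 85;  v_rel·d = (-2)·(-13) + (-9)·(-11) = 125
85·t² − 250·t + 34 = 0  ⇒  m = 125² − 85·34 = 12735
m = 12735 > 0,  v_rel·d = 125 > 0  ⇒  inside

inside=yes margin=12735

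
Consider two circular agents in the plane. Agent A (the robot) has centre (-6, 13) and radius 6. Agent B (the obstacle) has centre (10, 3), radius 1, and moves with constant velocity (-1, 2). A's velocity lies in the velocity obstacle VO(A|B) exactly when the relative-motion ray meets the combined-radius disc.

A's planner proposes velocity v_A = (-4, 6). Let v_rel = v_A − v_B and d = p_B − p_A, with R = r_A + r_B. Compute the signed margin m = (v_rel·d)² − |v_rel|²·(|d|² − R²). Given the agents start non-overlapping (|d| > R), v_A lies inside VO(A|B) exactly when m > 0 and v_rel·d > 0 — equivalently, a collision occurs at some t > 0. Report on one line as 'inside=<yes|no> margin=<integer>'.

d = (16, -10),  |d|² = 356;  R = 6+1 = 7,  c = 356−7² = 307
v_rel = (-3, 4),  |v_rel|² = 25;  v_rel·d = (-3)·(16) + (4)·(-10) = -88
25·t² + 176·t + 307 = 0  ⇒  m = (-88)² − 25·307 = 69
m = 69 > 0,  v_rel·d = -88 < 0  ⇒  outside

inside=no margin=69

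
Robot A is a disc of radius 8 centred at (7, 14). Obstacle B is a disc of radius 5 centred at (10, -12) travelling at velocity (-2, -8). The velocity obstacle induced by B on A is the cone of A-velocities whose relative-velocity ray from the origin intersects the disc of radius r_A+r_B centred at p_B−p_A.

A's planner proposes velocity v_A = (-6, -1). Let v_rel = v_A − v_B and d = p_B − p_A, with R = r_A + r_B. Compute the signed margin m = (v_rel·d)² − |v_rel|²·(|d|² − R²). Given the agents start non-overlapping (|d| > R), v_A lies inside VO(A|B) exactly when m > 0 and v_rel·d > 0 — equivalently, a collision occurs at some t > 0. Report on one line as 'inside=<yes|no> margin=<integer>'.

d = (3, -26),  |d|² = 685;  R = 8+5 = 13,  c = 685−13² = 516
v_rel = (-4, 7),  |v_rel|² = 65;  v_rel·d = (-4)·(3) + (7)·(-26) = -194
65·t² + 388·t + 516 = 0  ⇒  m = (-194)² − 65·516 = 4096
m = 4096 > 0,  v_rel·d = -194 < 0  ⇒  outside

inside=no margin=4096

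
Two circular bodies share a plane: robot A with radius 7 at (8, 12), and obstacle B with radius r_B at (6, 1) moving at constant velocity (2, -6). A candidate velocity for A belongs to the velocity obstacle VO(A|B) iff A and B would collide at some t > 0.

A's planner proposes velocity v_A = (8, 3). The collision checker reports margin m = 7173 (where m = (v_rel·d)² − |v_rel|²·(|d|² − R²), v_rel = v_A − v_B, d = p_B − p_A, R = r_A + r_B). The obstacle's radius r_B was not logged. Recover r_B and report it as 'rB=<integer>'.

m = 7173
d = (-2, -11);  v_rel = (6, 9),  |v_rel|² = 117
v_rel×d = (6)·(-11) − (9)·(-2) = -48
since m = R²·117 − (-48)²:  R² = (2304 + 7173) / 117 = 81
R = √81 = 9  ⇒  r_B = 9 − 7 = 2

rB=2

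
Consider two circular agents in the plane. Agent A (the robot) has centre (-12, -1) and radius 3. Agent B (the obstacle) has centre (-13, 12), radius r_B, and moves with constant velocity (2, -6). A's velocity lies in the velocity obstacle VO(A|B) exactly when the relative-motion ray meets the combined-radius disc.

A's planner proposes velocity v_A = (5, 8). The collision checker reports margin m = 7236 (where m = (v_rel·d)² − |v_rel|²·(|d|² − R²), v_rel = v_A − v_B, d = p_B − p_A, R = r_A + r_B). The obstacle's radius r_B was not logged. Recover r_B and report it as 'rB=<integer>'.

m = 7236
d = (-1, 13);  v_rel = (3, 14),  |v_rel|² = 205
v_rel×d = (3)·(13) − (14)·(-1) = 53
since m = R²·205 − 53²:  R² = (2809 + 7236) / 205 = 49
R = √49 = 7  ⇒  r_B = 7 − 3 = 4

rB=4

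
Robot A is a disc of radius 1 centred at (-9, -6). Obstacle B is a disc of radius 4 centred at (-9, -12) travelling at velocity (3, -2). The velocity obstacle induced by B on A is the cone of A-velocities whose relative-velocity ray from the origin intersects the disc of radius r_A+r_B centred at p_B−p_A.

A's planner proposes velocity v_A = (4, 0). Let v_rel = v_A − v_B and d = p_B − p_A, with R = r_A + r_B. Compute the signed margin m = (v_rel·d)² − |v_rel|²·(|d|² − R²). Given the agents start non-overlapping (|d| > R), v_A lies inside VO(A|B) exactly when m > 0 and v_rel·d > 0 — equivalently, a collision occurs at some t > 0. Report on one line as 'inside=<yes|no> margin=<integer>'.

d = (0, -6),  |d|² = 36;  R = 1+4 = 5,  c = 36−5² = 11
v_rel = (1, 2),  |v_rel|² = 5;  v_rel·d = (1)·(0) + (2)·(-6) = -12
5·t² + 24·t + 11 = 0  ⇒  m = (-12)² − 5·11 = 89
m = 89 > 0,  v_rel·d = -12 < 0  ⇒  outside

inside=no margin=89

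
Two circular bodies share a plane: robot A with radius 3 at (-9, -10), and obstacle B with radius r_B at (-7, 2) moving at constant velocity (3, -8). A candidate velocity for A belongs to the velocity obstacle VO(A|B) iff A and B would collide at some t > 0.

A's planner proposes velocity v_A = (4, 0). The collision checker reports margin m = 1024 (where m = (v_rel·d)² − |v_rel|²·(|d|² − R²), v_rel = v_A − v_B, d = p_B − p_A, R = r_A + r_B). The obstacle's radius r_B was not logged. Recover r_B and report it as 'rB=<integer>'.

m = 1024
d = (2, 12);  v_rel = (1, 8),  |v_rel|² = 65
v_rel×d = (1)·(12) − (8)·(2) = -4
since m = R²·65 − (-4)²:  R² = (16 + 1024) / 65 = 16
R = √16 = 4  ⇒  r_B = 4 − 3 = 1

rB=1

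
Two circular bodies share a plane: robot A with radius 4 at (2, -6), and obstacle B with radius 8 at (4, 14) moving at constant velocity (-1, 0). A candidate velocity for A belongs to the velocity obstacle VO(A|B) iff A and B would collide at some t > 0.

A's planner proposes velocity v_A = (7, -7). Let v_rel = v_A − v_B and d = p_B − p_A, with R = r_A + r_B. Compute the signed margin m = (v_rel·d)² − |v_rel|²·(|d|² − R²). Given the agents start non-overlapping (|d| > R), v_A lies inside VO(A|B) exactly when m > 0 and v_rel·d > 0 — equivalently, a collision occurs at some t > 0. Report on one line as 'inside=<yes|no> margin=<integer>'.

d = (2, 20),  |d|² = 404;  R = 4+8 = 12,  c = 404−12² = 260
v_rel = (8, -7),  |v_rel|² = 113;  v_rel·d = (8)·(2) + (-7)·(20) = -124
113·t² + 248·t + 260 = 0  ⇒  m = (-124)² − 113·260 = -14004
m = -14004 < 0,  v_rel·d = -124 < 0  ⇒  outside

inside=no margin=-14004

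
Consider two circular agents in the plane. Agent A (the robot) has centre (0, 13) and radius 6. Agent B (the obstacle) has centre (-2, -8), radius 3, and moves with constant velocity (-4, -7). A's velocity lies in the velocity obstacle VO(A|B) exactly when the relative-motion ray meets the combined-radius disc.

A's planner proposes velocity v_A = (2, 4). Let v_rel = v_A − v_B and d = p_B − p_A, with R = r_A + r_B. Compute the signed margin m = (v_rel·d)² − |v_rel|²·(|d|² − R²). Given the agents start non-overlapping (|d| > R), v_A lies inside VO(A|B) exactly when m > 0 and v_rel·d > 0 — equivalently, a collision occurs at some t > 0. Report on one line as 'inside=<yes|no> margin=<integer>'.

d = (-2, -21),  |d|² = 445;  R = 6+3 = 9,  c = 445−9² = 364
v_rel = (6, 11),  |v_rel|² = 157;  v_rel·d = (6)·(-2) + (11)·(-21) = -243
157·t² + 486·t + 364 = 0  ⇒  m = (-243)² − 157·364 = 1901
m = 1901 > 0,  v_rel·d = -243 < 0  ⇒  outside

inside=no margin=1901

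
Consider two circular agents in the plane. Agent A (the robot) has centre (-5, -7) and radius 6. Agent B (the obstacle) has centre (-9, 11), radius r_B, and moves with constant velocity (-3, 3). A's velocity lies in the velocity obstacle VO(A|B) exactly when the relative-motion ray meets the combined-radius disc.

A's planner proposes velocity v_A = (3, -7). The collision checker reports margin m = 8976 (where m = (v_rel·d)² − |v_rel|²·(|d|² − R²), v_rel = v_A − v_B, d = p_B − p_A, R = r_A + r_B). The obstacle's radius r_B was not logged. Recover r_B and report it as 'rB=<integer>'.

m = 8976
d = (-4, 18);  v_rel = (6, -10),  |v_rel|² = 136
v_rel×d = (6)·(18) − (-10)·(-4) = 68
since m = R²·136 − 68²:  R² = (4624 + 8976) / 136 = 100
R = √100 = 10  ⇒  r_B = 10 − 6 = 4

rB=4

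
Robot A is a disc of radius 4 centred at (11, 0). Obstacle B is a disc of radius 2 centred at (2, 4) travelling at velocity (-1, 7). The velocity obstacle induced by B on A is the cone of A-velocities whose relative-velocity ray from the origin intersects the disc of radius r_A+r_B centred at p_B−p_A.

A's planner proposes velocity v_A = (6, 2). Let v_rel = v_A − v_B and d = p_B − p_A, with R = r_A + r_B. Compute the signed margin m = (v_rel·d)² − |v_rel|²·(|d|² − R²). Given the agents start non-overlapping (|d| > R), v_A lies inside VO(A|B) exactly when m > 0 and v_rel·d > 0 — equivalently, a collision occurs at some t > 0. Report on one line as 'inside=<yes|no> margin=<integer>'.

d = (-9, 4),  |d|² = 97;  R = 4+2 = 6,  c = 97−6² = 61
v_rel = (7, -5),  |v_rel|² = 74;  v_rel·d = (7)·(-9) + (-5)·(4) = -83
74·t² + 166·t + 61 = 0  ⇒  m = (-83)² − 74·61 = 2375
m = 2375 > 0,  v_rel·d = -83 < 0  ⇒  outside

inside=no margin=2375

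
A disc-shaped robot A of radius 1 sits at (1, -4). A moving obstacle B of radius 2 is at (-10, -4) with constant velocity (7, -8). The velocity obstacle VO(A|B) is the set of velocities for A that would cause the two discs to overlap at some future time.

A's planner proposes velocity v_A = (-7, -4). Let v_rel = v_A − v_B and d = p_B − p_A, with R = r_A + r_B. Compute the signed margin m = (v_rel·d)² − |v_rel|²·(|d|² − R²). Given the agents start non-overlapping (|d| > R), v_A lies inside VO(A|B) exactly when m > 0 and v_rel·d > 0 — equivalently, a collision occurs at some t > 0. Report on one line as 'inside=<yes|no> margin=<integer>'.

d = (-11, 0),  |d|² = 121;  R = 1+2 = 3,  c = 121−3² = 112
v_rel = (-14, 4),  |v_rel|² = 212;  v_rel·d = (-14)·(-11) + (4)·(0) = 154
212·t² − 308·t + 112 = 0  ⇒  m = 154² − 212·112 = -28
m = -28 < 0,  v_rel·d = 154 > 0  ⇒  outside

inside=no margin=-28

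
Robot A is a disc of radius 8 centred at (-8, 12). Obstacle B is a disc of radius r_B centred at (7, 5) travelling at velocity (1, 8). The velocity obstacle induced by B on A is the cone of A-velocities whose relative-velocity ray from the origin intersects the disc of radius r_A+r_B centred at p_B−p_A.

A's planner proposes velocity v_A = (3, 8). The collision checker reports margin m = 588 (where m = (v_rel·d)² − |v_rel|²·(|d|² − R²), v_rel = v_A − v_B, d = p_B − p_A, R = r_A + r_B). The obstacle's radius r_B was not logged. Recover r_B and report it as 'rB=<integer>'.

m = 588
d = (15, -7);  v_rel = (2, 0),  |v_rel|² = 4
v_rel×d = (2)·(-7) − (0)·(15) = -14
since m = R²·4 − (-14)²:  R² = (196 + 588) / 4 = 196
R = √196 = 14  ⇒  r_B = 14 − 8 = 6

rB=6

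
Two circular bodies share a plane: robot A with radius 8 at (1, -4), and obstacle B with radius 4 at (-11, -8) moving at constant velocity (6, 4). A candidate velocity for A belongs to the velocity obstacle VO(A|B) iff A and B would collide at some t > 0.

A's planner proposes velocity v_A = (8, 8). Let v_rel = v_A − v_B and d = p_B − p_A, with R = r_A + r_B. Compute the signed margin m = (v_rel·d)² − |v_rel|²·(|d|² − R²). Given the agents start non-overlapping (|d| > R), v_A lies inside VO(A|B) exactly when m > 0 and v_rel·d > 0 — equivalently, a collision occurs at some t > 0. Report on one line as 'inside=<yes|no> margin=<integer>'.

d = (-12, -4),  |d|² = 160;  R = 8+4 = 12,  c = 160−12² = 16
v_rel = (2, 4),  |v_rel|² = 20;  v_rel·d = (2)·(-12) + (4)·(-4) = -40
20·t² + 80·t + 16 = 0  ⇒  m = (-40)² − 20·16 = 1280
m = 1280 > 0,  v_rel·d = -40 < 0  ⇒  outside

inside=no margin=1280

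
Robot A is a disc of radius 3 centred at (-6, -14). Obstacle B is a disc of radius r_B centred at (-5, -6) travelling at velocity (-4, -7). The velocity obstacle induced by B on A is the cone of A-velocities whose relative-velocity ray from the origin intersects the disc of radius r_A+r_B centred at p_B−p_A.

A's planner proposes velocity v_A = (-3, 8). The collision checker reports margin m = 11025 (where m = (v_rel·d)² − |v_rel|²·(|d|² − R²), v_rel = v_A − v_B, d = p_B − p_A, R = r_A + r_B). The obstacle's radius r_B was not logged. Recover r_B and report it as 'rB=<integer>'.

m = 11025
d = (1, 8);  v_rel = (1, 15),  |v_rel|² = 226
v_rel×d = (1)·(8) − (15)·(1) = -7
since m = R²·226 − (-7)²:  R² = (49 + 11025) / 226 = 49
R = √49 = 7  ⇒  r_B = 7 − 3 = 4

rB=4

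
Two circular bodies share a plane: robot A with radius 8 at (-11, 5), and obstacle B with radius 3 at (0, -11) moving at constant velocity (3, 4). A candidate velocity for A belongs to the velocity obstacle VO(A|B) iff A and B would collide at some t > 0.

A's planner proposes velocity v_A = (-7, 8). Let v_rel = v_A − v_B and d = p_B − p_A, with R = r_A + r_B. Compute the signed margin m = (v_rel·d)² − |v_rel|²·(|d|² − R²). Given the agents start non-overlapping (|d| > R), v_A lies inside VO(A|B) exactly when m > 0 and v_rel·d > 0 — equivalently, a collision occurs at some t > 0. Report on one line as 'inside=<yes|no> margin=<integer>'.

d = (11, -16),  |d|² = 377;  R = 8+3 = 11,  c = 377−11² = 256
v_rel = (-10, 4),  |v_rel|² = 116;  v_rel·d = (-10)·(11) + (4)·(-16) = -174
116·t² + 348·t + 256 = 0  ⇒  m = (-174)² − 116·256 = 580
m = 580 > 0,  v_rel·d = -174 < 0  ⇒  outside

inside=no margin=580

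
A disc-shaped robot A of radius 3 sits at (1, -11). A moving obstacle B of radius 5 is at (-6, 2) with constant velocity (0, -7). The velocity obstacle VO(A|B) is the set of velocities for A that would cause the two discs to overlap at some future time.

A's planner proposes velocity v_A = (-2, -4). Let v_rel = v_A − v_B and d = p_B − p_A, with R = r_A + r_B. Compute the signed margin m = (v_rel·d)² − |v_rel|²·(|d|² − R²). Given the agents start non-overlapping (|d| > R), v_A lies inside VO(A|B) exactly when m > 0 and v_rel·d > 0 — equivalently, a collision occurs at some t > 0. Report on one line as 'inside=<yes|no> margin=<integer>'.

d = (-7, 13),  |d|² = 218;  R = 3+5 = 8,  c = 218−8² = 154
v_rel = (-2, 3),  |v_rel|² = 13;  v_rel·d = (-2)·(-7) + (3)·(13) = 53
13·t² − 106·t + 154 = 0  ⇒  m = 53² − 13·154 = 807
m = 807 > 0,  v_rel·d = 53 > 0  ⇒  inside

inside=yes margin=807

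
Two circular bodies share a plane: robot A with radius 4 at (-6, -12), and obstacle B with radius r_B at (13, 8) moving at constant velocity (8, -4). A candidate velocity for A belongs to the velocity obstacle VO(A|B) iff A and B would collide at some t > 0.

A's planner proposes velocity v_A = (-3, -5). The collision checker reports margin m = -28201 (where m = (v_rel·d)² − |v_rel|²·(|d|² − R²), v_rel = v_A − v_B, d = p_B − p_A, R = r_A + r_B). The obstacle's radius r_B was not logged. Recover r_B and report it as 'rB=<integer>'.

m = -28201
d = (19, 20);  v_rel = (-11, -1),  |v_rel|² = 122
v_rel×d = (-11)·(20) − (-1)·(19) = -201
since m = R²·122 − (-201)²:  R² = (40401 + -28201) / 122 = 100
R = √100 = 10  ⇒  r_B = 10 − 4 = 6

rB=6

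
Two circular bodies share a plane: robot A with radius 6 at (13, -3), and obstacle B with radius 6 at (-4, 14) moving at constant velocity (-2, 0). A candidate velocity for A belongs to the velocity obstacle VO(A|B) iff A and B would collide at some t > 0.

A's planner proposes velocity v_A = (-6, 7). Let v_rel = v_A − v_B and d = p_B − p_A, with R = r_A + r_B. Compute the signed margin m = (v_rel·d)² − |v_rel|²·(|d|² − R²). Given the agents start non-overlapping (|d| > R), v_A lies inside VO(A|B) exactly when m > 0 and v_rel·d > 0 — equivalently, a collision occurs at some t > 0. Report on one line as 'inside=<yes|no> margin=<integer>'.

d = (-17, 17),  |d|² = 578;  R = 6+6 = 12,  c = 578−12² = 434
v_rel = (-4, 7),  |v_rel|² = 65;  v_rel·d = (-4)·(-17) + (7)·(17) = 187
65·t² − 374·t + 434 = 0  ⇒  m = 187² − 65·434 = 6759
m = 6759 > 0,  v_rel·d = 187 > 0  ⇒  inside

inside=yes margin=6759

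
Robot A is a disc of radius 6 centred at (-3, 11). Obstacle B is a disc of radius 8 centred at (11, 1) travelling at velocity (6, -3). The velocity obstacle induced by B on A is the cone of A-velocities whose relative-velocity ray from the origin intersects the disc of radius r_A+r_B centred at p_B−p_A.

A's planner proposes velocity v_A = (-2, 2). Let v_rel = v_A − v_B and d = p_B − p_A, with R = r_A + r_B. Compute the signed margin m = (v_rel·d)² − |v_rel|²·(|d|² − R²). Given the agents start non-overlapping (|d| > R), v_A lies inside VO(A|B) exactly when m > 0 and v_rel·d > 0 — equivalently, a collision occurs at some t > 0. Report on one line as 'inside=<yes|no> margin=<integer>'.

d = (14, -10),  |d|² = 296;  R = 6+8 = 14,  c = 296−14² = 100
v_rel = (-8, 5),  |v_rel|² = 89;  v_rel·d = (-8)·(14) + (5)·(-10) = -162
89·t² + 324·t + 100 = 0  ⇒  m = (-162)² − 89·100 = 17344
m = 17344 > 0,  v_rel·d = -162 < 0  ⇒  outside

inside=no margin=17344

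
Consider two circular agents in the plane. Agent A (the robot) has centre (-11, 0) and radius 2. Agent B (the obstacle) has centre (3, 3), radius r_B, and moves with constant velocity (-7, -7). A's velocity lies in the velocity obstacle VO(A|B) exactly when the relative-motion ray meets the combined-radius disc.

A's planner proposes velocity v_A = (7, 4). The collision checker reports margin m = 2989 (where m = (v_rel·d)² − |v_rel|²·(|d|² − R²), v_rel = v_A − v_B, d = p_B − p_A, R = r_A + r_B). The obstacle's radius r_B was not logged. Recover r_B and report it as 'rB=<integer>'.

m = 2989
d = (14, 3);  v_rel = (14, 11),  |v_rel|² = 317
v_rel×d = (14)·(3) − (11)·(14) = -112
since m = R²·317 − (-112)²:  R² = (12544 + 2989) / 317 = 49
R = √49 = 7  ⇒  r_B = 7 − 2 = 5

rB=5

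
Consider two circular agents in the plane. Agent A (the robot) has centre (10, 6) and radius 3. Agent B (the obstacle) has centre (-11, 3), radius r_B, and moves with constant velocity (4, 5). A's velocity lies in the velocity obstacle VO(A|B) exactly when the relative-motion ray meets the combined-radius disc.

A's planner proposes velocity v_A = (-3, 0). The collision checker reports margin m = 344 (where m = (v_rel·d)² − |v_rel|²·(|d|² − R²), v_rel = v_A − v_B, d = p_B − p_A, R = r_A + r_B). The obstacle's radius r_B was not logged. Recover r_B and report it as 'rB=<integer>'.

m = 344
d = (-21, -3);  v_rel = (-7, -5),  |v_rel|² = 74
v_rel×d = (-7)·(-3) − (-5)·(-21) = -84
since m = R²·74 − (-84)²:  R² = (7056 + 344) / 74 = 100
R = √100 = 10  ⇒  r_B = 10 − 3 = 7

rB=7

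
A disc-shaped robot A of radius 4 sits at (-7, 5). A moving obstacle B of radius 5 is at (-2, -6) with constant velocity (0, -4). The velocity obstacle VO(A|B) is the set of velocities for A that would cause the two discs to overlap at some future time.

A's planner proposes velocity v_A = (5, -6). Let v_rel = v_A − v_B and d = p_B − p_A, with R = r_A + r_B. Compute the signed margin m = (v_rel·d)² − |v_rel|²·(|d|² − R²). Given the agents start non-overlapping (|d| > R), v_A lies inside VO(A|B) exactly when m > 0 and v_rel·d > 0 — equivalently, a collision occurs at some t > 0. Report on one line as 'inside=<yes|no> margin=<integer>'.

d = (5, -11),  |d|² = 146;  R = 4+5 = 9,  c = 146−9² = 65
v_rel = (5, -2),  |v_rel|² = 29;  v_rel·d = (5)·(5) + (-2)·(-11) = 47
29·t² − 94·t + 65 = 0  ⇒  m = 47² − 29·65 = 324
m = 324 > 0,  v_rel·d = 47 > 0  ⇒  inside

inside=yes margin=324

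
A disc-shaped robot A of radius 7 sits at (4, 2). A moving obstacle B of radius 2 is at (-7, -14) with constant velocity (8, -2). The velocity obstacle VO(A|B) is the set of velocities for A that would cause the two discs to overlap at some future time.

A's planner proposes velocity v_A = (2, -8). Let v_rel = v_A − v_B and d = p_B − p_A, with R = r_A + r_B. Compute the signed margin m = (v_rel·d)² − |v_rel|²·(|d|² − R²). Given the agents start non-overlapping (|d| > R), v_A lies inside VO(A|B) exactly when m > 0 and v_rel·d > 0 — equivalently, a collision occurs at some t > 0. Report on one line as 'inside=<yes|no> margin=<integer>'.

d = (-11, -16),  |d|² = 377;  R = 7+2 = 9,  c = 377−9² = 296
v_rel = (-6, -6),  |v_rel|² = 72;  v_rel·d = (-6)·(-11) + (-6)·(-16) = 162
72·t² − 324·t + 296 = 0  ⇒  m = 162² − 72·296 = 4932
m = 4932 > 0,  v_rel·d = 162 > 0  ⇒  inside

inside=yes margin=4932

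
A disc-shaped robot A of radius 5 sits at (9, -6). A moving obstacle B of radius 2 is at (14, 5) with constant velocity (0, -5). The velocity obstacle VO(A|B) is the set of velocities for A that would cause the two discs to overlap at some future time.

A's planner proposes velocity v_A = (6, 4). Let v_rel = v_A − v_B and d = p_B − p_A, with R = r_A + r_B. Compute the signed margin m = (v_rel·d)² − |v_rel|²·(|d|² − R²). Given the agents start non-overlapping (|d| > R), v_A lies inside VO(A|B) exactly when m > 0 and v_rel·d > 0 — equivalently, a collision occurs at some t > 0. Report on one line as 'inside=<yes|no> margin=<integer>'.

d = (5, 11),  |d|² = 146;  R = 5+2 = 7,  c = 146−7² = 97
v_rel = (6, 9),  |v_rel|² = 117;  v_rel·d = (6)·(5) + (9)·(11) = 129
117·t² − 258·t + 97 = 0  ⇒  m = 129² − 117·97 = 5292
m = 5292 > 0,  v_rel·d = 129 > 0  ⇒  inside

inside=yes margin=5292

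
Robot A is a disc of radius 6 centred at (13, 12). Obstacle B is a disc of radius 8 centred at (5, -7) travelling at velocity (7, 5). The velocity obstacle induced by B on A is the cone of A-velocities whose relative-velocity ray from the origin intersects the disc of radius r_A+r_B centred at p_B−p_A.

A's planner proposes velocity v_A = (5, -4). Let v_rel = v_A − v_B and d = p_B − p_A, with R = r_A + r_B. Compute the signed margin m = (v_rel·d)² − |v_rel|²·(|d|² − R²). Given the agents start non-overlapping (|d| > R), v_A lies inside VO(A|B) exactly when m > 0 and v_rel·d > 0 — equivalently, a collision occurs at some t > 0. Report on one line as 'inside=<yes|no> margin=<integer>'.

d = (-8, -19),  |d|² = 425;  R = 6+8 = 14,  c = 425−14² = 229
v_rel = (-2, -9),  |v_rel|² = 85;  v_rel·d = (-2)·(-8) + (-9)·(-19) = 187
85·t² − 374·t + 229 = 0  ⇒  m = 187² − 85·229 = 15504
m = 15504 > 0,  v_rel·d = 187 > 0  ⇒  inside

inside=yes margin=15504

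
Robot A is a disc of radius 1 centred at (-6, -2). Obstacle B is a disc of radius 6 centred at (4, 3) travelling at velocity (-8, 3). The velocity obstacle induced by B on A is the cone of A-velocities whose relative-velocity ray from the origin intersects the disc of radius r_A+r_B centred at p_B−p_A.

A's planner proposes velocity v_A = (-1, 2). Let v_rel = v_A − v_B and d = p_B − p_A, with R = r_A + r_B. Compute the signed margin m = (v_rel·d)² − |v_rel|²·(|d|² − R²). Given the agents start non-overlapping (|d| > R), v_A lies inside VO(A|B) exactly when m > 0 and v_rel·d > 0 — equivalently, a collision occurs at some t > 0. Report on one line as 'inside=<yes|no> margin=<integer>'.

d = (10, 5),  |d|² = 125;  R = 1+6 = 7,  c = 125−7² = 76
v_rel = (7, -1),  |v_rel|² = 50;  v_rel·d = (7)·(10) + (-1)·(5) = 65
50·t² − 130·t + 76 = 0  ⇒  m = 65² − 50·76 = 425
m = 425 > 0,  v_rel·d = 65 > 0  ⇒  inside

inside=yes margin=425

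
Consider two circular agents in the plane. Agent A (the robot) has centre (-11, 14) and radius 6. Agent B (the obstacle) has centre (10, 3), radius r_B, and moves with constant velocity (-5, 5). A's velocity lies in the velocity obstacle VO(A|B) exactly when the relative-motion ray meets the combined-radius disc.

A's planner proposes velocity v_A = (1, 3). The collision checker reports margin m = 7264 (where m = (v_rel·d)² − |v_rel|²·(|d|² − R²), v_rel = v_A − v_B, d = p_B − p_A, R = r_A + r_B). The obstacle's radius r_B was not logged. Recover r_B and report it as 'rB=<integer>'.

m = 7264
d = (21, -11);  v_rel = (6, -2),  |v_rel|² = 40
v_rel×d = (6)·(-11) − (-2)·(21) = -24
since m = R²·40 − (-24)²:  R² = (576 + 7264) / 40 = 196
R = √196 = 14  ⇒  r_B = 14 − 6 = 8

rB=8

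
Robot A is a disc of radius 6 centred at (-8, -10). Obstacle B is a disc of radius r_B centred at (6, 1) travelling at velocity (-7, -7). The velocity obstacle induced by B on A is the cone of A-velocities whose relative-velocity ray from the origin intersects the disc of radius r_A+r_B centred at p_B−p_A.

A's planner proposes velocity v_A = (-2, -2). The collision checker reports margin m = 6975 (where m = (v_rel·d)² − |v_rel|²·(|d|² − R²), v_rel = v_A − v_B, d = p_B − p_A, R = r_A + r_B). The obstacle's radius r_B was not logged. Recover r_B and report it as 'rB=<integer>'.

m = 6975
d = (14, 11);  v_rel = (5, 5),  |v_rel|² = 50
v_rel×d = (5)·(11) − (5)·(14) = -15
since m = R²·50 − (-15)²:  R² = (225 + 6975) / 50 = 144
R = √144 = 12  ⇒  r_B = 12 − 6 = 6

rB=6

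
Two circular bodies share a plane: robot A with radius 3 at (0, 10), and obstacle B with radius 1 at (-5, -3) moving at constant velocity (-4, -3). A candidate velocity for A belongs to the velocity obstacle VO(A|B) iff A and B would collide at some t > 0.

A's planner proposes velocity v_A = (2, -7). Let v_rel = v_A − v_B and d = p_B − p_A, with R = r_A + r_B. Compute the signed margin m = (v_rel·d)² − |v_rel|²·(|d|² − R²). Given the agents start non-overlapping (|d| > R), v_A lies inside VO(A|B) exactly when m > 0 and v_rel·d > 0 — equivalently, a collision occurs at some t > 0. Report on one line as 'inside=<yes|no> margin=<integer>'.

d = (-5, -13),  |d|² = 194;  R = 3+1 = 4,  c = 194−4² = 178
v_rel = (6, -4),  |v_rel|² = 52;  v_rel·d = (6)·(-5) + (-4)·(-13) = 22
52·t² − 44·t + 178 = 0  ⇒  m = 22² − 52·178 = -8772
m = -8772 < 0,  v_rel·d = 22 > 0  ⇒  outside

inside=no margin=-8772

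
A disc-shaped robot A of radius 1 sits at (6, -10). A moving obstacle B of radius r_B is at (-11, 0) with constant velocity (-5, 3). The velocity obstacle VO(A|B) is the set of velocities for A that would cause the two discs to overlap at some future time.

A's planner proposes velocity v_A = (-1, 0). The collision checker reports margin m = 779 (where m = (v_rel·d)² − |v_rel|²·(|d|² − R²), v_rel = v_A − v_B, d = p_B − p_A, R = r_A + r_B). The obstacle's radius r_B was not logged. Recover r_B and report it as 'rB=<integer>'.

m = 779
d = (-17, 10);  v_rel = (4, -3),  |v_rel|² = 25
v_rel×d = (4)·(10) − (-3)·(-17) = -11
since m = R²·25 − (-11)²:  R² = (121 + 779) / 25 = 36
R = √36 = 6  ⇒  r_B = 6 − 1 = 5

rB=5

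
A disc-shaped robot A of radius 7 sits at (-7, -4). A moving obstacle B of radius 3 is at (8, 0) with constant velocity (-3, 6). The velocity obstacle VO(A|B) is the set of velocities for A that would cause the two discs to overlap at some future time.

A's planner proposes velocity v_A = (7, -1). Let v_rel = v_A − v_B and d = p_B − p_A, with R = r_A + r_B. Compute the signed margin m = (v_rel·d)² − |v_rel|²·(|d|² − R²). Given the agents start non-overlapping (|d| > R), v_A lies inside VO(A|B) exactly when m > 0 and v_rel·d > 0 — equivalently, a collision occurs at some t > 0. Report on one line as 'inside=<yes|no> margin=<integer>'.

d = (15, 4),  |d|² = 241;  R = 7+3 = 10,  c = 241−10² = 141
v_rel = (10, -7),  |v_rel|² = 149;  v_rel·d = (10)·(15) + (-7)·(4) = 122
149·t² − 244·t + 141 = 0  ⇒  m = 122² − 149·141 = -6125
m = -6125 < 0,  v_rel·d = 122 > 0  ⇒  outside

inside=no margin=-6125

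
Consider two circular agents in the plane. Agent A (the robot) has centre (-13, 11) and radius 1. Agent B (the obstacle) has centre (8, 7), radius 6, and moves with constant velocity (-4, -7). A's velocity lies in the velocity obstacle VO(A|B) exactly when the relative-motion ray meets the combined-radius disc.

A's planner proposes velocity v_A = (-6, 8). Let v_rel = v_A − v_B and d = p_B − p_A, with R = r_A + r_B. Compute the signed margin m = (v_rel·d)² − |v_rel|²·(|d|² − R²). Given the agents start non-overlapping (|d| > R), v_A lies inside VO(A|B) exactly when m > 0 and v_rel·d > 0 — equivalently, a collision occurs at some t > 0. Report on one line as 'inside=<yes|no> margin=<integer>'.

d = (21, -4),  |d|² = 457;  R = 1+6 = 7,  c = 457−7² = 408
v_rel = (-2, 15),  |v_rel|² = 229;  v_rel·d = (-2)·(21) + (15)·(-4) = -102
229·t² + 204·t + 408 = 0  ⇒  m = (-102)² − 229·408 = -83028
m = -83028 < 0,  v_rel·d = -102 < 0  ⇒  outside

inside=no margin=-83028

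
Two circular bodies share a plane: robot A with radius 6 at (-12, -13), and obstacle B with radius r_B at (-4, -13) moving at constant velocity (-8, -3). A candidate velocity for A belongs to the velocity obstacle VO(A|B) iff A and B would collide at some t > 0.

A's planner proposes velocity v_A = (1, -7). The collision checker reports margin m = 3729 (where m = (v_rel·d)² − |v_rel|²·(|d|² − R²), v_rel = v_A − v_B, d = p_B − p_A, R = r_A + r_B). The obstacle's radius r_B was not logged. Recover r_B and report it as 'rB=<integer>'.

m = 3729
d = (8, 0);  v_rel = (9, -4),  |v_rel|² = 97
v_rel×d = (9)·(0) − (-4)·(8) = 32
since m = R²·97 − 32²:  R² = (1024 + 3729) / 97 = 49
R = √49 = 7  ⇒  r_B = 7 − 6 = 1

rB=1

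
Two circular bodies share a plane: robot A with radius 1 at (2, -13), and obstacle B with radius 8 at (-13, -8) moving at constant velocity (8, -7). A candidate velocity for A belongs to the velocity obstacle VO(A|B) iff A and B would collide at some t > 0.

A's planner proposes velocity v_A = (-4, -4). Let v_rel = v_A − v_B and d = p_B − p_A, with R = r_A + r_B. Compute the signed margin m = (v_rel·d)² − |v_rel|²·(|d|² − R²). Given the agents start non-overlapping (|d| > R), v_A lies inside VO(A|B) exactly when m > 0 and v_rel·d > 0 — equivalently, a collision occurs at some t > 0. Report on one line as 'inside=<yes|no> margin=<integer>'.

d = (-15, 5),  |d|² = 250;  R = 1+8 = 9,  c = 250−9² = 169
v_rel = (-12, 3),  |v_rel|² = 153;  v_rel·d = (-12)·(-15) + (3)·(5) = 195
153·t² − 390·t + 169 = 0  ⇒  m = 195² − 153·169 = 12168
m = 12168 > 0,  v_rel·d = 195 > 0  ⇒  inside

inside=yes margin=12168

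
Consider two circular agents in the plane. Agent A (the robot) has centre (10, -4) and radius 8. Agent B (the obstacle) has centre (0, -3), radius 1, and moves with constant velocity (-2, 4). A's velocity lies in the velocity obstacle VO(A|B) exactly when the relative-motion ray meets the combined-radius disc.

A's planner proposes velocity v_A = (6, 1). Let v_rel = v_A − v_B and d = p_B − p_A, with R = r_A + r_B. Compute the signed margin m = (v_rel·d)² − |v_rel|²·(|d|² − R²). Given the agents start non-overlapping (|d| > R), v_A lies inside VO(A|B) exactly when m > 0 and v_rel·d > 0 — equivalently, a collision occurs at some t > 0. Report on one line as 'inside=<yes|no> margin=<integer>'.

d = (-10, 1),  |d|² = 101;  R = 8+1 = 9,  c = 101−9² = 20
v_rel = (8, -3),  |v_rel|² = 73;  v_rel·d = (8)·(-10) + (-3)·(1) = -83
73·t² + 166·t + 20 = 0  ⇒  m = (-83)² − 73·20 = 5429
m = 5429 > 0,  v_rel·d = -83 < 0  ⇒  outside

inside=no margin=5429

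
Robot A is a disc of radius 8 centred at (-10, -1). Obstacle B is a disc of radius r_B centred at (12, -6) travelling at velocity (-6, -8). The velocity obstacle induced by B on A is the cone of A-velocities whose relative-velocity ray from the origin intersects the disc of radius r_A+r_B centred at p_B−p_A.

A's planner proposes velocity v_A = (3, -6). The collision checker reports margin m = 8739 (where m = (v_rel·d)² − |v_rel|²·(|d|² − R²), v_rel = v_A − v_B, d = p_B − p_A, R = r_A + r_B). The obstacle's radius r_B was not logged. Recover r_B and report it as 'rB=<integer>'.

m = 8739
d = (22, -5);  v_rel = (9, 2),  |v_rel|² = 85
v_rel×d = (9)·(-5) − (2)·(22) = -89
since m = R²·85 − (-89)²:  R² = (7921 + 8739) / 85 = 196
R = √196 = 14  ⇒  r_B = 14 − 8 = 6

rB=6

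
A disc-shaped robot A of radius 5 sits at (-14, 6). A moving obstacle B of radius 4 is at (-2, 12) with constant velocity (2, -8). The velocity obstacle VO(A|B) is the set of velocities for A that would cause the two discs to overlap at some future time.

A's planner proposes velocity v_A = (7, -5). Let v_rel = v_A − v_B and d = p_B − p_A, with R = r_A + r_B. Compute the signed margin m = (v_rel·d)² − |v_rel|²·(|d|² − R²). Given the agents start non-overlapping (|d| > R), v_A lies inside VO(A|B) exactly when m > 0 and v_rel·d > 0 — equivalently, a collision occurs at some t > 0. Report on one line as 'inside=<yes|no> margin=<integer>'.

d = (12, 6),  |d|² = 180;  R = 5+4 = 9,  c = 180−9² = 99
v_rel = (5, 3),  |v_rel|² = 34;  v_rel·d = (5)·(12) + (3)·(6) = 78
34·t² − 156·t + 99 = 0  ⇒  m = 78² − 34·99 = 2718
m = 2718 > 0,  v_rel·d = 78 > 0  ⇒  inside

inside=yes margin=2718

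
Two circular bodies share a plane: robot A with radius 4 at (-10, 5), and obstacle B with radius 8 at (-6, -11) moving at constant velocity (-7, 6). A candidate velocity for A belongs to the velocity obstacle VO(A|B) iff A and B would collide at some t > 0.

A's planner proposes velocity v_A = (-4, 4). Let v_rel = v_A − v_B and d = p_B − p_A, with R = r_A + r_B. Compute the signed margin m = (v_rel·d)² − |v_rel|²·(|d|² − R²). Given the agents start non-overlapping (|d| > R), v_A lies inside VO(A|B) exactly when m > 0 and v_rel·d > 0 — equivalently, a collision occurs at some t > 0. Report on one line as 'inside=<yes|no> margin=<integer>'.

d = (4, -16),  |d|² = 272;  R = 4+8 = 12,  c = 272−12² = 128
v_rel = (3, -2),  |v_rel|² = 13;  v_rel·d = (3)·(4) + (-2)·(-16) = 44
13·t² − 88·t + 128 = 0  ⇒  m = 44² − 13·128 = 272
m = 272 > 0,  v_rel·d = 44 > 0  ⇒  inside

inside=yes margin=272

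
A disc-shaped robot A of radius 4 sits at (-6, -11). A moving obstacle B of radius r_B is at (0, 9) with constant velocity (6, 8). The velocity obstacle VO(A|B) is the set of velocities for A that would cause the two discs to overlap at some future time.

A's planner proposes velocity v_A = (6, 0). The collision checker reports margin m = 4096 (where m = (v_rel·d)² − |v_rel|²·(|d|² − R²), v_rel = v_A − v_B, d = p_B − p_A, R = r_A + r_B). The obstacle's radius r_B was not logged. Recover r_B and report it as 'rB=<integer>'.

m = 4096
d = (6, 20);  v_rel = (0, -8),  |v_rel|² = 64
v_rel×d = (0)·(20) − (-8)·(6) = 48
since m = R²·64 − 48²:  R² = (2304 + 4096) / 64 = 100
R = √100 = 10  ⇒  r_B = 10 − 4 = 6

rB=6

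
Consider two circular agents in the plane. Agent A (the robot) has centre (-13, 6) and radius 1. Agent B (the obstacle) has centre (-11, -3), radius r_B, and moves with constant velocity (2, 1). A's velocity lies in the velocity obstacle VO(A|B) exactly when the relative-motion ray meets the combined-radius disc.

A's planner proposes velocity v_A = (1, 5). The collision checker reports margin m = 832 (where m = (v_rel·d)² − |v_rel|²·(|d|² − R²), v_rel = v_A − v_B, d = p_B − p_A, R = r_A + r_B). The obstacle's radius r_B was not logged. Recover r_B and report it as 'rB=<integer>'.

m = 832
d = (2, -9);  v_rel = (-1, 4),  |v_rel|² = 17
v_rel×d = (-1)·(-9) − (4)·(2) = 1
since m = R²·17 − 1²:  R² = (1 + 832) / 17 = 49
R = √49 = 7  ⇒  r_B = 7 − 1 = 6

rB=6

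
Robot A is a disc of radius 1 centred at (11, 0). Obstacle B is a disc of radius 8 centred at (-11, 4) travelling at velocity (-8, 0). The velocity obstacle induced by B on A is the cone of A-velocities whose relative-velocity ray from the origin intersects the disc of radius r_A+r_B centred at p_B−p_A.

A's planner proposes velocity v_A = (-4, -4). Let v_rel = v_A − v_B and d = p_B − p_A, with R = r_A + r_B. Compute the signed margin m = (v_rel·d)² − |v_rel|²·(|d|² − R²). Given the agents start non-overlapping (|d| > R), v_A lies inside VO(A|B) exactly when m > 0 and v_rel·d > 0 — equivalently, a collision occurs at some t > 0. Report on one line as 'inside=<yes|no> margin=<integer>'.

d = (-22, 4),  |d|² = 500;  R = 1+8 = 9,  c = 500−9² = 419
v_rel = (4, -4),  |v_rel|² = 32;  v_rel·d = (4)·(-22) + (-4)·(4) = -104
32·t² + 208·t + 419 = 0  ⇒  m = (-104)² − 32·419 = -2592
m = -2592 < 0,  v_rel·d = -104 < 0  ⇒  outside

inside=no margin=-2592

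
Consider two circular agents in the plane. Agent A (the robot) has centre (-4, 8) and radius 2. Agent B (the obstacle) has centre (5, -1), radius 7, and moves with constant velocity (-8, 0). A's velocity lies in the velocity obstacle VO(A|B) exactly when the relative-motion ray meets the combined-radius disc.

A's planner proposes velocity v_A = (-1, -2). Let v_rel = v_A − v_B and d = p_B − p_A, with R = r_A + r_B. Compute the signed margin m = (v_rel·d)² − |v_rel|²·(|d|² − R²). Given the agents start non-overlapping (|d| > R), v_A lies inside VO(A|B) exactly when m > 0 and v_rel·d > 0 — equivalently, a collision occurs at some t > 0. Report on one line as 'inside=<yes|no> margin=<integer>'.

d = (9, -9),  |d|² = 162;  R = 2+7 = 9,  c = 162−9² = 81
v_rel = (7, -2),  |v_rel|² = 53;  v_rel·d = (7)·(9) + (-2)·(-9) = 81
53·t² − 162·t + 81 = 0  ⇒  m = 81² − 53·81 = 2268
m = 2268 > 0,  v_rel·d = 81 > 0  ⇒  inside

inside=yes margin=2268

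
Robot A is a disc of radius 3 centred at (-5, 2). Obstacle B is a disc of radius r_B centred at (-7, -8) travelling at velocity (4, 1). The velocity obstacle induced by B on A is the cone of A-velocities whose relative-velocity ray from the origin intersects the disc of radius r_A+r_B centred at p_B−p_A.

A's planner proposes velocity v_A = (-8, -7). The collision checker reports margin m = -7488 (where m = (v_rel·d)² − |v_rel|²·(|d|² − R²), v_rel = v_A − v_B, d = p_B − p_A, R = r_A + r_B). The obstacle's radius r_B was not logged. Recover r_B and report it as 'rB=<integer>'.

m = -7488
d = (-2, -10);  v_rel = (-12, -8),  |v_rel|² = 208
v_rel×d = (-12)·(-10) − (-8)·(-2) = 104
since m = R²·208 − 104²:  R² = (10816 + -7488) / 208 = 16
R = √16 = 4  ⇒  r_B = 4 − 3 = 1

rB=1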